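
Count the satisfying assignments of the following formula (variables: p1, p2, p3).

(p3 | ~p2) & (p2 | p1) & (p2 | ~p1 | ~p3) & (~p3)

1

There are 2^3 = 8 truth assignments over (p1, p2, p3).
Check each against the 4 clauses (columns in the order p1, p2, p3):
  F F F  ✗ fails (p2 | p1)
  F F T  ✗ fails (p2 | p1)
  F T F  ✗ fails (p3 | ~p2)
  F T T  ✗ fails (~p3)
  T F F  ✓ satisfies all
  T F T  ✗ fails (p2 | ~p1 | ~p3)
  T T F  ✗ fails (p3 | ~p2)
  T T T  ✗ fails (~p3)
1 of the 8 rows is a model.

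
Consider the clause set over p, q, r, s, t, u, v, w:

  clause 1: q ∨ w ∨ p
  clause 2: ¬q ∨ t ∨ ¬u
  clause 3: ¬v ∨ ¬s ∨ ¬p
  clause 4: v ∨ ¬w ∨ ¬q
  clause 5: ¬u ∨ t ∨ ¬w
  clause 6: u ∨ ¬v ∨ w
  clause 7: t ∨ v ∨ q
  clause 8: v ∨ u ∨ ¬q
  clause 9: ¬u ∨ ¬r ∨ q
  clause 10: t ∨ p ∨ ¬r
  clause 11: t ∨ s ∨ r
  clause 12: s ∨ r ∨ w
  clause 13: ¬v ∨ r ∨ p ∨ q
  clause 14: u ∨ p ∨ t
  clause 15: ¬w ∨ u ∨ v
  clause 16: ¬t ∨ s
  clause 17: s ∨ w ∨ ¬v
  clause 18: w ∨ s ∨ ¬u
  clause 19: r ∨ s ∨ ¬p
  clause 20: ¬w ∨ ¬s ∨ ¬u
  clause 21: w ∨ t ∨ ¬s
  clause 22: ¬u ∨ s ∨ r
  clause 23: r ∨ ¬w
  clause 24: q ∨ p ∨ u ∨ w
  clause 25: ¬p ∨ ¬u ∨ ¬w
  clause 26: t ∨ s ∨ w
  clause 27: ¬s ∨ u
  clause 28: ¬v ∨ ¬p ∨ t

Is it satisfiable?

Branch on t: set t = True.
Unit clause (s) forces s = True.
Unit clause (u) forces u = True.
Unit clause (¬w) forces w = False.
Branch on q: set q = True.
Branch on v: set v = False.
No clause remains; p, r are free.
A satisfying assignment: p ↦ True; q ↦ True; r ↦ True; s ↦ True; t ↦ True; u ↦ True; v ↦ False; w ↦ False.

Yes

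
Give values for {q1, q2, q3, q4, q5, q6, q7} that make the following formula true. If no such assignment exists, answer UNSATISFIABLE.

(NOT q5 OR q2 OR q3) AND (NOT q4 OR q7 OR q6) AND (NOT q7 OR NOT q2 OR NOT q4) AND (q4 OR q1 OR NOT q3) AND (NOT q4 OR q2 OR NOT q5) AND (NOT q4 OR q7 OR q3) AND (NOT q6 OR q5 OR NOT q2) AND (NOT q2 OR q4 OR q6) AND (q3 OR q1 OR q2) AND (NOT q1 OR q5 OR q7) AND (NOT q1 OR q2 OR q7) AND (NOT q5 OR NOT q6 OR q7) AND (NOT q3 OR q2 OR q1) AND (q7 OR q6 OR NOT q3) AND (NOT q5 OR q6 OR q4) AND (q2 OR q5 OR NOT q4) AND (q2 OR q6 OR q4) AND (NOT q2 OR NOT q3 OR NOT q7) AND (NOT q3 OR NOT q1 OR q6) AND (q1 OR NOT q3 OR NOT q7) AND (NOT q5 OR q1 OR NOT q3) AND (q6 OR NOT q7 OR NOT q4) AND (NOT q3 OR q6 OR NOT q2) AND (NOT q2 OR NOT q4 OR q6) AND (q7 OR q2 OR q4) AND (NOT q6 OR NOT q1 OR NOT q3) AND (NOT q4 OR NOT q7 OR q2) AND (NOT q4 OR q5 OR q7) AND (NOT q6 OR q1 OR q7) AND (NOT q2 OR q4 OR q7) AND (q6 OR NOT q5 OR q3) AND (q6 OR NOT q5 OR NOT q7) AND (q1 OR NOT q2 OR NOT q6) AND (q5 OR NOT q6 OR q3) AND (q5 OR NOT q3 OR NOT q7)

q1 ↦ true,  q2 ↦ true,  q3 ↦ false,  q4 ↦ false,  q5 ↦ true,  q6 ↦ true,  q7 ↦ true

Suppose q5 = true.
Suppose q2 = true.
Suppose q7 = true.
Unit clause (NOT q4) forces q4 = false.
Unit clause (q6) forces q6 = true.
Unit clause (NOT q3) forces q3 = false.
Unit clause (q1) forces q1 = true.
This assignment satisfies each clause.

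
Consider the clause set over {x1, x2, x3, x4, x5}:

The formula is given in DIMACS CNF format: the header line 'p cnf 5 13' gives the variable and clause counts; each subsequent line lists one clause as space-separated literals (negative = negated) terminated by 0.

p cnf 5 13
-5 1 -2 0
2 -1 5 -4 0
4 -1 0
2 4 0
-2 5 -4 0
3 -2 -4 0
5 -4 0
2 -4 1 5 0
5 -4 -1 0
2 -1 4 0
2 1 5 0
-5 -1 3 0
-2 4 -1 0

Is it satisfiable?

Yes

Case x4 = True:
Unit clause (x5) forces x5 = True.
Case x1 = False:
Unit clause (¬x2) forces x2 = False.
No clause remains; x3 is free.
A satisfying assignment: x1 ↦ False; x2 ↦ False; x3 ↦ False; x4 ↦ True; x5 ↦ True.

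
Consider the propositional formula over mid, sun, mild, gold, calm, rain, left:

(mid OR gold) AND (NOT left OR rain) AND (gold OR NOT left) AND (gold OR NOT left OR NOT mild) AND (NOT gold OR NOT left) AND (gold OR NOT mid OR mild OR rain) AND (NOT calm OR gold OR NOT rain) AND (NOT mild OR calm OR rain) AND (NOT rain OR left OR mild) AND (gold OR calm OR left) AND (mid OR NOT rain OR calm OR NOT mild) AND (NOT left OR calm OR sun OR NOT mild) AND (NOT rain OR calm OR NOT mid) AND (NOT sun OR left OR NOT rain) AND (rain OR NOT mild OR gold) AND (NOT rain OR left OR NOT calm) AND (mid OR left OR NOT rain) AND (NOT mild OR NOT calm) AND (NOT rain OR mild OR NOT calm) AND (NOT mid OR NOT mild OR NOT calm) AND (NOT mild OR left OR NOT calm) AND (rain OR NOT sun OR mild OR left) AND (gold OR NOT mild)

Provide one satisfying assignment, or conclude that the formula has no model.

mid=true, sun=false, mild=false, gold=true, calm=false, rain=false, left=false

Case mid = true:
Case left = false:
Case rain = false:
Case gold = true:
Case mild = false:
From the singleton clause (NOT sun), sun = false.
All clauses hold; calm can take either value.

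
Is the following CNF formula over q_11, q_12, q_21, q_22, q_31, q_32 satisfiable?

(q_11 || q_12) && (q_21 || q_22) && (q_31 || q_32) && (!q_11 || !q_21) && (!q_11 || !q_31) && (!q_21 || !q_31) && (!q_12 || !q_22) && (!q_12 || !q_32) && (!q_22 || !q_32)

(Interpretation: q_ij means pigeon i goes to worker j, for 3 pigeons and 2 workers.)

Try q_11 = true.
From the singleton clause (!q_21), q_21 = false.
From the singleton clause (q_22), q_22 = true.
From the singleton clause (!q_31), q_31 = false.
From the singleton clause (q_32), q_32 = true.
Now (!q_32) is unsatisfied and unit — conflict.
Backtrack on q_11: now try q_11 = false.
From the singleton clause (q_12), q_12 = true.
From the singleton clause (!q_22), q_22 = false.
From the singleton clause (q_21), q_21 = true.
From the singleton clause (!q_31), q_31 = false.
From the singleton clause (q_32), q_32 = true.
Now (!q_32) is unsatisfied and unit — conflict.
Neither q_11 = true nor q_11 = false works.
No assignment satisfies every clause.

Unsatisfiable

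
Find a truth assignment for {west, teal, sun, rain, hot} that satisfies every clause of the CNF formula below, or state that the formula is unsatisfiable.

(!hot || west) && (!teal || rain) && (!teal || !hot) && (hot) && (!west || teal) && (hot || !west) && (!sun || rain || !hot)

UNSATISFIABLE

Unit clause (hot) forces hot = true.
Unit clause (west) forces west = true.
Unit clause (!teal) forces teal = false.
That conflicts with the unit clause (teal).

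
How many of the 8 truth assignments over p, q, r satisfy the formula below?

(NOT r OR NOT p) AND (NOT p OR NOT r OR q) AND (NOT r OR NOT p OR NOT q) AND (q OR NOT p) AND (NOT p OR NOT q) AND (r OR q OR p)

3

There are 2^3 = 8 truth assignments over (p, q, r).
Check each against the 6 clauses (columns in the order p, q, r):
  F F F  ✗ fails (r OR q OR p)
  F F T  ✓ satisfies all
  F T F  ✓ satisfies all
  F T T  ✓ satisfies all
  T F F  ✗ fails (q OR NOT p)
  T F T  ✗ fails (NOT r OR NOT p)
  T T F  ✗ fails (NOT p OR NOT q)
  T T T  ✗ fails (NOT r OR NOT p)
3 of the 8 rows are models.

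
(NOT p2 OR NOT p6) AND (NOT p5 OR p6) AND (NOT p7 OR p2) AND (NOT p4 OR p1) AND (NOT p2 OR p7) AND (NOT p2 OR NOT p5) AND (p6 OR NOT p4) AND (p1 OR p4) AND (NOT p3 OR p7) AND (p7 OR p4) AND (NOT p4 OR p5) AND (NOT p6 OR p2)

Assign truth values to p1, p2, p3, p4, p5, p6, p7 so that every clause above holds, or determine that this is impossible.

Case p2 = true:
(NOT p6) alone gives p6 = false.
(NOT p5) alone gives p5 = false.
(p7) alone gives p7 = true.
(NOT p4) alone gives p4 = false.
(p1) alone gives p1 = true.
All clauses hold; p3 can take either value.

p1 ↦ true, p2 ↦ true, p3 ↦ false, p4 ↦ false, p5 ↦ false, p6 ↦ false, p7 ↦ true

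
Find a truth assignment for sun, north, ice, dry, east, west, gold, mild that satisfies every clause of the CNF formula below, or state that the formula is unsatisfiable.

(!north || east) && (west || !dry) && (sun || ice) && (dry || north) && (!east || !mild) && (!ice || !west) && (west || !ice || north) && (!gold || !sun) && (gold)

The clause (gold) is unit, so gold = true.
The clause (!sun) is unit, so sun = false.
The clause (ice) is unit, so ice = true.
The clause (!west) is unit, so west = false.
The clause (!dry) is unit, so dry = false.
The clause (north) is unit, so north = true.
The clause (east) is unit, so east = true.
The clause (!mild) is unit, so mild = false.
Every clause now holds.

sun: false; north: true; ice: true; dry: false; east: true; west: false; gold: true; mild: false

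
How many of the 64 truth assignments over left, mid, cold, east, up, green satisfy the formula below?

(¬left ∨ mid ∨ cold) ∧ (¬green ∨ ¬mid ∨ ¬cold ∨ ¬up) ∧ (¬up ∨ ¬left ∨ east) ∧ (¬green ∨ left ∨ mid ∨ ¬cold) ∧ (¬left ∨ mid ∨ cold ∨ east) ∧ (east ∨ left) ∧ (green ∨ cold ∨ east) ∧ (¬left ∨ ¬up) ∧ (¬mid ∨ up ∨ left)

20

There are 2^6 = 64 truth assignments over (left, mid, cold, east, up, green).
Split on mid. With mid = True, the clauses containing mid are satisfied and ¬mid drops from the rest; 10 of the 2^5 = 32 assignments to the other variables satisfy what remains.
With mid = False, by the same count on the reduced clause set, 10 assignments work.
Total: 10 + 10 = 20.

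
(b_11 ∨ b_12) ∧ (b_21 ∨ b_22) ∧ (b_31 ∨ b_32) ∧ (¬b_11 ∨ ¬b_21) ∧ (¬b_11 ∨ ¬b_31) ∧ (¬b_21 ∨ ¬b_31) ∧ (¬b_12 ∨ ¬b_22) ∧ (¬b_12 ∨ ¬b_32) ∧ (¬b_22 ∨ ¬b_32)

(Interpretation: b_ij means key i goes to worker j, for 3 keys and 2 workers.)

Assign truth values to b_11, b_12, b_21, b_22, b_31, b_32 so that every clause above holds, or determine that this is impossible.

Case b_11 = True:
From the singleton clause (¬b_21), b_21 = False.
From the singleton clause (b_22), b_22 = True.
From the singleton clause (¬b_31), b_31 = False.
From the singleton clause (b_32), b_32 = True.
But (¬b_32) is also a unit clause — contradiction.
Undo b_11 and try b_11 = False.
From the singleton clause (b_12), b_12 = True.
From the singleton clause (¬b_22), b_22 = False.
From the singleton clause (b_21), b_21 = True.
From the singleton clause (¬b_31), b_31 = False.
From the singleton clause (b_32), b_32 = True.
But (¬b_32) is also a unit clause — contradiction.
Neither b_11 = True nor b_11 = False works.

UNSATISFIABLE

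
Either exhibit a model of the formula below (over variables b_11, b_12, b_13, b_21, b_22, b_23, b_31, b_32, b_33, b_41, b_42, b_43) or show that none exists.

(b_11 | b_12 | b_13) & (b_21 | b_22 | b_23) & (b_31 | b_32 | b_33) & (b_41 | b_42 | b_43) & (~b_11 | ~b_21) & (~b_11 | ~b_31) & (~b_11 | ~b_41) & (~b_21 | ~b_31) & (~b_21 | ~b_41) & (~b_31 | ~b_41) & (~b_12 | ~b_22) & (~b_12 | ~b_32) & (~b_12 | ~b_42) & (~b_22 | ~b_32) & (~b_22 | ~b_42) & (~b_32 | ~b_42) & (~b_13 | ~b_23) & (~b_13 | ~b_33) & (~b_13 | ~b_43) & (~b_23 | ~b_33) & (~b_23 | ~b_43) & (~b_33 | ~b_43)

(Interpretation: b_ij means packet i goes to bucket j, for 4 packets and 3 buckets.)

UNSATISFIABLE

Case b_11 = 0:
Case b_12 = 1:
The clause (~b_22) is unit, so b_22 = 0.
The clause (~b_32) is unit, so b_32 = 0.
The clause (~b_42) is unit, so b_42 = 0.
Case b_21 = 1:
The clause (~b_31) is unit, so b_31 = 0.
The clause (b_33) is unit, so b_33 = 1.
The clause (~b_41) is unit, so b_41 = 0.
The clause (b_43) is unit, so b_43 = 1.
But (~b_43) is also a unit clause — contradiction.
So b_21 must be the other value — set b_21 = 0.
The clause (b_23) is unit, so b_23 = 1.
The clause (~b_13) is unit, so b_13 = 0.
The clause (~b_33) is unit, so b_33 = 0.
The clause (b_31) is unit, so b_31 = 1.
The clause (~b_41) is unit, so b_41 = 0.
The clause (b_43) is unit, so b_43 = 1.
But (~b_43) is also a unit clause — contradiction.
Neither b_21 = 1 nor b_21 = 0 works.
So b_12 must be the other value — set b_12 = 0.
The clause (b_13) is unit, so b_13 = 1.
The clause (~b_23) is unit, so b_23 = 0.
The clause (~b_33) is unit, so b_33 = 0.
The clause (~b_43) is unit, so b_43 = 0.
Case b_21 = 1:
The clause (~b_31) is unit, so b_31 = 0.
The clause (b_32) is unit, so b_32 = 1.
The clause (~b_41) is unit, so b_41 = 0.
The clause (b_42) is unit, so b_42 = 1.
But (~b_42) is also a unit clause — contradiction.
So b_21 must be the other value — set b_21 = 0.
The clause (b_22) is unit, so b_22 = 1.
The clause (~b_32) is unit, so b_32 = 0.
The clause (b_31) is unit, so b_31 = 1.
The clause (~b_41) is unit, so b_41 = 0.
The clause (b_42) is unit, so b_42 = 1.
But (~b_42) is also a unit clause — contradiction.
Neither b_21 = 1 nor b_21 = 0 works.
Neither b_12 = 1 nor b_12 = 0 works.
So b_11 must be the other value — set b_11 = 1.
The clause (~b_21) is unit, so b_21 = 0.
The clause (~b_31) is unit, so b_31 = 0.
The clause (~b_41) is unit, so b_41 = 0.
Case b_22 = 1:
The clause (~b_12) is unit, so b_12 = 0.
The clause (~b_32) is unit, so b_32 = 0.
The clause (b_33) is unit, so b_33 = 1.
The clause (~b_42) is unit, so b_42 = 0.
The clause (b_43) is unit, so b_43 = 1.
But (~b_43) is also a unit clause — contradiction.
So b_22 must be the other value — set b_22 = 0.
The clause (b_23) is unit, so b_23 = 1.
The clause (~b_13) is unit, so b_13 = 0.
The clause (~b_33) is unit, so b_33 = 0.
The clause (b_32) is unit, so b_32 = 1.
The clause (~b_12) is unit, so b_12 = 0.
The clause (~b_42) is unit, so b_42 = 0.
The clause (b_43) is unit, so b_43 = 1.
But (~b_43) is also a unit clause — contradiction.
Neither b_22 = 1 nor b_22 = 0 works.
Neither b_11 = 1 nor b_11 = 0 works.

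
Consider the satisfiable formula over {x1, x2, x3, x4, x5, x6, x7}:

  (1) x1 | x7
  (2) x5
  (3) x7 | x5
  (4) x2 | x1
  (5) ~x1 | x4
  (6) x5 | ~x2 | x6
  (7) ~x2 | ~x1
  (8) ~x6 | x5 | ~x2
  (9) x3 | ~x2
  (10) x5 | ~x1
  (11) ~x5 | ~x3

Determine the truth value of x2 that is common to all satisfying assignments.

Suppose x2 = 1.
Unit clause (x5) forces x5 = 1.
Unit clause (~x1) forces x1 = 0.
Unit clause (x7) forces x7 = 1.
Unit clause (x3) forces x3 = 1.
That conflicts with the unit clause (~x3).
So every satisfying assignment has x2 = False.

False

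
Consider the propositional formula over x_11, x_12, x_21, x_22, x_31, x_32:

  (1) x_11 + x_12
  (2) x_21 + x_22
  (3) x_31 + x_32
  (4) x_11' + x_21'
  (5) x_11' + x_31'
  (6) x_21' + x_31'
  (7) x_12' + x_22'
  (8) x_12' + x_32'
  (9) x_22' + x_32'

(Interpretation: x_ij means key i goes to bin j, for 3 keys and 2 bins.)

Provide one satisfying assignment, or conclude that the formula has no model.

UNSATISFIABLE

Suppose x_11 = 1.
(x_21') alone gives x_21 = 0.
(x_22) alone gives x_22 = 1.
(x_31') alone gives x_31 = 0.
(x_32) alone gives x_32 = 1.
But (x_32') is also a unit clause — contradiction.
Undo x_11 and try x_11 = 0.
(x_12) alone gives x_12 = 1.
(x_22') alone gives x_22 = 0.
(x_21) alone gives x_21 = 1.
(x_31') alone gives x_31 = 0.
(x_32) alone gives x_32 = 1.
But (x_32') is also a unit clause — contradiction.
Neither x_11 = 1 nor x_11 = 0 works.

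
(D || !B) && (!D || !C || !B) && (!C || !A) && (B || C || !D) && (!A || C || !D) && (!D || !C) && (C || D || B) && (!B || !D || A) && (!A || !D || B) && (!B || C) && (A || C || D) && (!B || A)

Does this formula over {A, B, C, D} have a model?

Yes

Suppose D = false.
Unit clause (!B) forces B = false.
Unit clause (C) forces C = true.
Unit clause (!A) forces A = false.
Every clause now holds.
A satisfying assignment: A: false,  B: false,  C: true,  D: false.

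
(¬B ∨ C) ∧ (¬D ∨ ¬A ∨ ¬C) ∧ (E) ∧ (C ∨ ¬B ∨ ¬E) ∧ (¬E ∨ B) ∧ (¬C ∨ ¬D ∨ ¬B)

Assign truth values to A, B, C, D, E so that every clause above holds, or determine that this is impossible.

A=True, B=True, C=True, D=False, E=True

The clause (E) is unit, so E = True.
The clause (B) is unit, so B = True.
The clause (C) is unit, so C = True.
The clause (¬D) is unit, so D = False.
No clause remains; A is free.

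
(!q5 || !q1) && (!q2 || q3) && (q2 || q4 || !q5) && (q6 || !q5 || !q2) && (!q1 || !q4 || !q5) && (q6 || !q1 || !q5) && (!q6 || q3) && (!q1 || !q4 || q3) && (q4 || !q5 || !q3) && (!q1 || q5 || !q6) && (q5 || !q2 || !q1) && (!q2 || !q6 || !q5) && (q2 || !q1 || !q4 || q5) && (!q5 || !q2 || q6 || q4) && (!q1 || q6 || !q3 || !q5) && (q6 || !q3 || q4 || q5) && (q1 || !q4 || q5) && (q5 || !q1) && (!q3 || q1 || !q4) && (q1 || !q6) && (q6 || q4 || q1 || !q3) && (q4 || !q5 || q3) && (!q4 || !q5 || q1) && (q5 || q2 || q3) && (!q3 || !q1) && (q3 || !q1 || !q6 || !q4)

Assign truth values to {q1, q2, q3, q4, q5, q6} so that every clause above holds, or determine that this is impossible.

UNSATISFIABLE

Suppose q5 = false.
(!q1) alone gives q1 = false.
(!q4) alone gives q4 = false.
(!q6) alone gives q6 = false.
(!q3) alone gives q3 = false.
(!q2) alone gives q2 = false.
Now (q2) is unsatisfied and unit — conflict.
So q5 must be the other value — set q5 = true.
(!q1) alone gives q1 = false.
(!q6) alone gives q6 = false.
(!q2) alone gives q2 = false.
(q4) alone gives q4 = true.
Now (!q4) is unsatisfied and unit — conflict.
Either choice for q5 ends in contradiction.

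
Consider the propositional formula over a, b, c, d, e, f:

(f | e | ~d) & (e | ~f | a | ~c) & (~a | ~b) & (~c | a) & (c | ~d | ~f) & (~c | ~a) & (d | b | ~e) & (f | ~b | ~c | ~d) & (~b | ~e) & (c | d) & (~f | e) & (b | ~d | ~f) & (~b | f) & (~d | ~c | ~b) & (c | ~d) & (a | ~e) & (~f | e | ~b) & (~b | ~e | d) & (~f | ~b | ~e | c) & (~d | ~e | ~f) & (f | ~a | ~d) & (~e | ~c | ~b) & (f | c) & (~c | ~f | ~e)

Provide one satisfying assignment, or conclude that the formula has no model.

UNSATISFIABLE

Case a = 0:
(~c) alone gives c = 0.
(d) alone gives d = 1.
That conflicts with the unit clause (~d).
Undo a and try a = 1.
(~b) alone gives b = 0.
(~c) alone gives c = 0.
(d) alone gives d = 1.
That conflicts with the unit clause (~d).
Neither a = 1 nor a = 0 works.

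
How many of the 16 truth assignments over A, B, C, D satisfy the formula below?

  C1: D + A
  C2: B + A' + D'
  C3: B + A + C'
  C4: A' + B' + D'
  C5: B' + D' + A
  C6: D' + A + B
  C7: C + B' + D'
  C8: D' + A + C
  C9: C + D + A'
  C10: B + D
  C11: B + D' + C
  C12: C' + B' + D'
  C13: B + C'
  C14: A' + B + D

There are 2^4 = 16 truth assignments over (A, B, C, D).
Check each against the 14 clauses (columns in the order A, B, C, D):
  F F F F  ✗ fails (D + A)
  F F F T  ✗ fails (D' + A + B)
  F F T F  ✗ fails (D + A)
  F F T T  ✗ fails (B + A + C')
  F T F F  ✗ fails (D + A)
  F T F T  ✗ fails (B' + D' + A)
  F T T F  ✗ fails (D + A)
  F T T T  ✗ fails (B' + D' + A)
  T F F F  ✗ fails (C + D + A')
  T F F T  ✗ fails (B + A' + D')
  T F T F  ✗ fails (B + D)
  T F T T  ✗ fails (B + A' + D')
  T T F F  ✗ fails (C + D + A')
  T T F T  ✗ fails (A' + B' + D')
  T T T F  ✓ satisfies all
  T T T T  ✗ fails (A' + B' + D')
1 of the 16 rows is a model.

1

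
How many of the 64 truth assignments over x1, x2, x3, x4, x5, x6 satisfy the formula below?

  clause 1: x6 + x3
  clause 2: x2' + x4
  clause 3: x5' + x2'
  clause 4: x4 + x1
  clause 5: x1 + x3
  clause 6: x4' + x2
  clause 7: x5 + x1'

There are 2^6 = 64 truth assignments over (x1, x2, x3, x4, x5, x6).
Split on x2. With x2 = 1, the clauses containing x2 are satisfied and x2' drops from the rest; 2 of the 2^5 = 32 assignments to the other variables satisfy what remains.
With x2 = 0, by the same count on the reduced clause set, 3 assignments work.
(One model: x1=F, x2=T, x3=T, x4=T, x5=F, x6=F.)
Total: 2 + 3 = 5.

5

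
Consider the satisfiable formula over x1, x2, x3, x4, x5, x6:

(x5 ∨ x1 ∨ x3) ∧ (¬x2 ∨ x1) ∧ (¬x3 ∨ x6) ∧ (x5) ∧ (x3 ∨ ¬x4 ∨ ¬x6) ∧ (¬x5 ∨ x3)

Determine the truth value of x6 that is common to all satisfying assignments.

Suppose x6 = False.
From the singleton clause (¬x3), x3 = False.
From the singleton clause (x5), x5 = True.
Now (¬x5) is unsatisfied and unit — conflict.
So every satisfying assignment has x6 = True.

True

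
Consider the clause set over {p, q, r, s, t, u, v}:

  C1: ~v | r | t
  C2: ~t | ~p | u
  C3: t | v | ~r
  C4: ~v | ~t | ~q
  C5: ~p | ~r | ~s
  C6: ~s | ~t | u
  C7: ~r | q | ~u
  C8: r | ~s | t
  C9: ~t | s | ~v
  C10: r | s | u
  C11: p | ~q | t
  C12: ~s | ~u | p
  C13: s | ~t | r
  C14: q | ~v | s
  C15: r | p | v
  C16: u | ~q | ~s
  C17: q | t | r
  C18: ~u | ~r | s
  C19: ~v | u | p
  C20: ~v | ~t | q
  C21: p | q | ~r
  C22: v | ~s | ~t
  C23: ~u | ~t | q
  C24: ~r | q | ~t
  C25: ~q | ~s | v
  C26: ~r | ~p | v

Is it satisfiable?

Satisfiable

Branch on v: set v = 1.
Branch on r: set r = 1.
Branch on t: set t = 0.
Branch on p: set p = 1.
(~s) alone gives s = 0.
(q) alone gives q = 1.
(~u) alone gives u = 0.
Every clause now holds.
A satisfying assignment: p ↦ 1, q ↦ 1, r ↦ 1, s ↦ 0, t ↦ 0, u ↦ 0, v ↦ 1.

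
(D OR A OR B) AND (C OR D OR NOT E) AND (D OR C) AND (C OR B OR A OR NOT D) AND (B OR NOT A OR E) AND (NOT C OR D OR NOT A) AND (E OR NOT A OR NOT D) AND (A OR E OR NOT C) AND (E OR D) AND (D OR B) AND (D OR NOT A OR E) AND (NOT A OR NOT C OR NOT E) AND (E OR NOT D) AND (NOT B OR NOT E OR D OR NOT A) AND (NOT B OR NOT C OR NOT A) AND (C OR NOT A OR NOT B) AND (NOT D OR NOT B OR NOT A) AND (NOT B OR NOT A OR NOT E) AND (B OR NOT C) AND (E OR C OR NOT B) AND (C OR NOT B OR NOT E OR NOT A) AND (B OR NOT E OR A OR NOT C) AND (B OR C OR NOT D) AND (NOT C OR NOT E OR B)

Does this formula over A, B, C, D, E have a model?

Yes

Try D = true.
From the singleton clause (E), E = true.
Try A = false.
Try C = true.
From the singleton clause (B), B = true.
All clauses are satisfied.
A satisfying assignment: A ↦ false,  B ↦ true,  C ↦ true,  D ↦ true,  E ↦ true.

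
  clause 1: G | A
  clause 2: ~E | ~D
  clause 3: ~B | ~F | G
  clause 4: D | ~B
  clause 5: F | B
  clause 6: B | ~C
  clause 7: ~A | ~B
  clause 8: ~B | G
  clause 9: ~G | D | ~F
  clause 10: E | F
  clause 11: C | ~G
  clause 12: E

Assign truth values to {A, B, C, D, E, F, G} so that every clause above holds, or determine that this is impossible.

A=1, B=0, C=0, D=0, E=1, F=1, G=0

The clause (E) is unit, so E = 1.
The clause (~D) is unit, so D = 0.
The clause (~B) is unit, so B = 0.
The clause (F) is unit, so F = 1.
The clause (~C) is unit, so C = 0.
The clause (~G) is unit, so G = 0.
The clause (A) is unit, so A = 1.
All clauses are satisfied.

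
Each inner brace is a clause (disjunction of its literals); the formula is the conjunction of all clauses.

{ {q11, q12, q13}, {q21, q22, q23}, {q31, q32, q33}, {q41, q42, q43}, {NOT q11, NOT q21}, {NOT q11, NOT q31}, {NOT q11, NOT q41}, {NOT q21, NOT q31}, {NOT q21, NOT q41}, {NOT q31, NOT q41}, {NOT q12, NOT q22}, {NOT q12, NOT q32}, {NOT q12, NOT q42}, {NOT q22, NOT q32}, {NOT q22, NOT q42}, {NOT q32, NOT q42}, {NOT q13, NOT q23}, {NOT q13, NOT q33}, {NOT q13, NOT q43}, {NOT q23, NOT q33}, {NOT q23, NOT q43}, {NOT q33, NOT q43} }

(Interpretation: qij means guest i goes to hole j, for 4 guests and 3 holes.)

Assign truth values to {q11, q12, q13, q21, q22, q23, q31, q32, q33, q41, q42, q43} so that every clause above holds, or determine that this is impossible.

UNSATISFIABLE

Case q11 = false:
Case q12 = true:
From the singleton clause (NOT q22), q22 = false.
From the singleton clause (NOT q32), q32 = false.
From the singleton clause (NOT q42), q42 = false.
Case q21 = true:
From the singleton clause (NOT q31), q31 = false.
From the singleton clause (q33), q33 = true.
From the singleton clause (NOT q41), q41 = false.
From the singleton clause (q43), q43 = true.
Now (NOT q43) is unsatisfied and unit — conflict.
Backtrack on q21: now try q21 = false.
From the singleton clause (q23), q23 = true.
From the singleton clause (NOT q13), q13 = false.
From the singleton clause (NOT q33), q33 = false.
From the singleton clause (q31), q31 = true.
From the singleton clause (NOT q41), q41 = false.
From the singleton clause (q43), q43 = true.
Now (NOT q43) is unsatisfied and unit — conflict.
Either choice for q21 ends in contradiction.
Backtrack on q12: now try q12 = false.
From the singleton clause (q13), q13 = true.
From the singleton clause (NOT q23), q23 = false.
From the singleton clause (NOT q33), q33 = false.
From the singleton clause (NOT q43), q43 = false.
Case q21 = true:
From the singleton clause (NOT q31), q31 = false.
From the singleton clause (q32), q32 = true.
From the singleton clause (NOT q41), q41 = false.
From the singleton clause (q42), q42 = true.
Now (NOT q42) is unsatisfied and unit — conflict.
Backtrack on q21: now try q21 = false.
From the singleton clause (q22), q22 = true.
From the singleton clause (NOT q32), q32 = false.
From the singleton clause (q31), q31 = true.
From the singleton clause (NOT q41), q41 = false.
From the singleton clause (q42), q42 = true.
Now (NOT q42) is unsatisfied and unit — conflict.
Either choice for q21 ends in contradiction.
Either choice for q12 ends in contradiction.
Backtrack on q11: now try q11 = true.
From the singleton clause (NOT q21), q21 = false.
From the singleton clause (NOT q31), q31 = false.
From the singleton clause (NOT q41), q41 = false.
Case q22 = true:
From the singleton clause (NOT q12), q12 = false.
From the singleton clause (NOT q32), q32 = false.
From the singleton clause (q33), q33 = true.
From the singleton clause (NOT q42), q42 = false.
From the singleton clause (q43), q43 = true.
Now (NOT q43) is unsatisfied and unit — conflict.
Backtrack on q22: now try q22 = false.
From the singleton clause (q23), q23 = true.
From the singleton clause (NOT q13), q13 = false.
From the singleton clause (NOT q33), q33 = false.
From the singleton clause (q32), q32 = true.
From the singleton clause (NOT q12), q12 = false.
From the singleton clause (NOT q42), q42 = false.
From the singleton clause (q43), q43 = true.
Now (NOT q43) is unsatisfied and unit — conflict.
Either choice for q22 ends in contradiction.
Either choice for q11 ends in contradiction.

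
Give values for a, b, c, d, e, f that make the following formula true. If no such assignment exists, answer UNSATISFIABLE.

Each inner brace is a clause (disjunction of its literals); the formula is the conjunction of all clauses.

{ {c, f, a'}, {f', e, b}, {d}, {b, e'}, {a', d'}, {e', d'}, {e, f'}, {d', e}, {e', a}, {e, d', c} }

Unit clause (d) forces d = 1.
Unit clause (a') forces a = 0.
Unit clause (e') forces e = 0.
But (e) is also a unit clause — contradiction.

UNSATISFIABLE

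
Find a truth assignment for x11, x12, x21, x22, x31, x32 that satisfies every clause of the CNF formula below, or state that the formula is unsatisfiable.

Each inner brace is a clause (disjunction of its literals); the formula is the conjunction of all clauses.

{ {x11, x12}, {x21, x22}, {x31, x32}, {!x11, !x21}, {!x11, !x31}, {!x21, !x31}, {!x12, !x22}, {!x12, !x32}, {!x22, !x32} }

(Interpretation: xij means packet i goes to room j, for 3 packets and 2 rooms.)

Case x11 = true:
(!x21) alone gives x21 = false.
(x22) alone gives x22 = true.
(!x31) alone gives x31 = false.
(x32) alone gives x32 = true.
That conflicts with the unit clause (!x32).
That branch fails; take x11 = false instead.
(x12) alone gives x12 = true.
(!x22) alone gives x22 = false.
(x21) alone gives x21 = true.
(!x31) alone gives x31 = false.
(x32) alone gives x32 = true.
That conflicts with the unit clause (!x32).
Both values of x11 lead to a conflict.

UNSATISFIABLE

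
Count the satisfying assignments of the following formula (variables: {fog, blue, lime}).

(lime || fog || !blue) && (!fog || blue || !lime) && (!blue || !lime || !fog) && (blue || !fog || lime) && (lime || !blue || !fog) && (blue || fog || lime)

There are 2^3 = 8 truth assignments over (fog, blue, lime).
Check each against the 6 clauses (columns in the order fog, blue, lime):
  F F F  ✗ fails (blue || fog || lime)
  F F T  ✓ satisfies all
  F T F  ✗ fails (lime || fog || !blue)
  F T T  ✓ satisfies all
  T F F  ✗ fails (blue || !fog || lime)
  T F T  ✗ fails (!fog || blue || !lime)
  T T F  ✗ fails (lime || !blue || !fog)
  T T T  ✗ fails (!blue || !lime || !fog)
2 of the 8 rows are models.

2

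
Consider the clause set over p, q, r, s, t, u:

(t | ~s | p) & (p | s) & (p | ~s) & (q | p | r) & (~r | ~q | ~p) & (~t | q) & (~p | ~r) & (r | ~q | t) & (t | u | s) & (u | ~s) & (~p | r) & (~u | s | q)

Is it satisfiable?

Try p = 1.
Unit clause (~r) forces r = 0.
But (r) is also a unit clause — contradiction.
Undo p and try p = 0.
Unit clause (s) forces s = 1.
But (~s) is also a unit clause — contradiction.
Neither p = 1 nor p = 0 works.
No assignment satisfies every clause.

No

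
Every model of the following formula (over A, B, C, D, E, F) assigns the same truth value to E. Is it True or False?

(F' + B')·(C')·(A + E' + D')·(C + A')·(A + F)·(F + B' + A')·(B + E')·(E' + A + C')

Suppose E = 1.
From the singleton clause (C'), C = 0.
From the singleton clause (A'), A = 0.
From the singleton clause (D'), D = 0.
From the singleton clause (F), F = 1.
From the singleton clause (B'), B = 0.
That conflicts with the unit clause (B).
So every satisfying assignment has E = False.

False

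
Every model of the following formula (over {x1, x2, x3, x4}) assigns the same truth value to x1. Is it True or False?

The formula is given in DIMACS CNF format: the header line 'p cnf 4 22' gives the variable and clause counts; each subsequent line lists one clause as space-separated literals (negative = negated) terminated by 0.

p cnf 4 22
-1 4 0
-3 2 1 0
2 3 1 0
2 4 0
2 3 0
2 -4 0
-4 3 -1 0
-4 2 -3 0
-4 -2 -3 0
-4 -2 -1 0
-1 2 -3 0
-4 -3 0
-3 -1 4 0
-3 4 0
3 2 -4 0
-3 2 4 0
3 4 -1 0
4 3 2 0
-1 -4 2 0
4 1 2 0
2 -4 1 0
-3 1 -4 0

Suppose x1 = True.
The clause (x4) is unit, so x4 = True.
The clause (x2) is unit, so x2 = True.
That conflicts with the unit clause (¬x2).
So every satisfying assignment has x1 = False.

False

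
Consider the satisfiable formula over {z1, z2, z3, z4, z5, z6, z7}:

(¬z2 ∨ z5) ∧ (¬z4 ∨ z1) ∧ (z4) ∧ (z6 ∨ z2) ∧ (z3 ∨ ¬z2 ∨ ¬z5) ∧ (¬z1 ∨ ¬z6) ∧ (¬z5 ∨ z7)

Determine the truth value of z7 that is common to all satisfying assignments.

True

Suppose z7 = False.
The clause (z4) is unit, so z4 = True.
The clause (z1) is unit, so z1 = True.
The clause (¬z6) is unit, so z6 = False.
The clause (z2) is unit, so z2 = True.
The clause (z5) is unit, so z5 = True.
But (¬z5) is also a unit clause — contradiction.
So every satisfying assignment has z7 = True.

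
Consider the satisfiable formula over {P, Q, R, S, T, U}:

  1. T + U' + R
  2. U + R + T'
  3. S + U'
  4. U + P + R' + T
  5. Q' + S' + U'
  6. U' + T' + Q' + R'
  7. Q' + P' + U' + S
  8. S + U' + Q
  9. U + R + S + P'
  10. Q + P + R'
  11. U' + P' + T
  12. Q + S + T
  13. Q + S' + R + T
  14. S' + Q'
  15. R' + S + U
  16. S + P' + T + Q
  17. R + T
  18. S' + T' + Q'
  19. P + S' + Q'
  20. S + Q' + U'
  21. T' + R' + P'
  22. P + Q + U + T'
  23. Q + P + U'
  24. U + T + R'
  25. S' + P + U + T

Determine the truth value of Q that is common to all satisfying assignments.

Suppose Q = 1.
The clause (S') is unit, so S = 0.
The clause (U') is unit, so U = 0.
The clause (R') is unit, so R = 0.
The clause (T') is unit, so T = 0.
But (T) is also a unit clause — contradiction.
So every satisfying assignment has Q = False.

False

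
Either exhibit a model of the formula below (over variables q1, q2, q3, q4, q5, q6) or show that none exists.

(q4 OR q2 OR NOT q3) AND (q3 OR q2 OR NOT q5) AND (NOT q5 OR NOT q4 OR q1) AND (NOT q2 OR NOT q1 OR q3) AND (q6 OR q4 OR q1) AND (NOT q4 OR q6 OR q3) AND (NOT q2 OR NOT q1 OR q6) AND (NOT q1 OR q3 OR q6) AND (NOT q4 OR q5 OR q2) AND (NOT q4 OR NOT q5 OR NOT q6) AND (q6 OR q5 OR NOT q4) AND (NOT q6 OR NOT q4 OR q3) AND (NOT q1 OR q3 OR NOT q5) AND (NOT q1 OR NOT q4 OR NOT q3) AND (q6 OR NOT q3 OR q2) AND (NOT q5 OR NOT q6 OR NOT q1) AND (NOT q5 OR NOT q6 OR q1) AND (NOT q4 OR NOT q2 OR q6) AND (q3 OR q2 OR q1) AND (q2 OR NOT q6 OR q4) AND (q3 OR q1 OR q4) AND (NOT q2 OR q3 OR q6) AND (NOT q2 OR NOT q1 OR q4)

Suppose q4 = true.
Suppose q5 = false.
Unit clause (q2) forces q2 = true.
Unit clause (q6) forces q6 = true.
Unit clause (q3) forces q3 = true.
Unit clause (NOT q1) forces q1 = false.
Every clause now holds.

q1: false,  q2: true,  q3: true,  q4: true,  q5: false,  q6: true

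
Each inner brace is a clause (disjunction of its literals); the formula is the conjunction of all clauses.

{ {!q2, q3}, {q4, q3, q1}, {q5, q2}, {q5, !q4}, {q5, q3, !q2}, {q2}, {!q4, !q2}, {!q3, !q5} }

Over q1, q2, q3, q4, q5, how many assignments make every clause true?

2

There are 2^5 = 32 truth assignments over (q1, q2, q3, q4, q5).
Split on q1. With q1 = true, the clauses containing q1 are satisfied and !q1 drops from the rest; 1 of the 2^4 = 16 assignments to the other variables satisfy what remains.
With q1 = false, by the same count on the reduced clause set, 1 assignment works.
(One model: q1=F, q2=T, q3=T, q4=F, q5=F.)
Total: 1 + 1 = 2.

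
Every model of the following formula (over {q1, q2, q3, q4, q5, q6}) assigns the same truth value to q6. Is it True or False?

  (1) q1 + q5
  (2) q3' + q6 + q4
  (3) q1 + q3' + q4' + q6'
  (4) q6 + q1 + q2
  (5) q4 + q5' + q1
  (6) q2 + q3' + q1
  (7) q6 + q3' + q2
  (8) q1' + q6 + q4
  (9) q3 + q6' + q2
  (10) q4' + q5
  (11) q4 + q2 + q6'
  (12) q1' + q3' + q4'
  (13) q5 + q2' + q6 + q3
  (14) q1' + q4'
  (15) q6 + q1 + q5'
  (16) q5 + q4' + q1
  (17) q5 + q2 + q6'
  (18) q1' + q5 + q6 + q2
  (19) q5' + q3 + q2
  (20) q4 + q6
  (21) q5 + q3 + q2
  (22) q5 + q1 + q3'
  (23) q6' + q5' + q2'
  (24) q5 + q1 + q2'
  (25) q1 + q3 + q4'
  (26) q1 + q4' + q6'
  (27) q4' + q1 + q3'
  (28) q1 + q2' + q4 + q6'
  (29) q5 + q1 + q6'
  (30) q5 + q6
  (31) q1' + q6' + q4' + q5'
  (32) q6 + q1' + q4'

True

Suppose q6 = 0.
Unit clause (q4) forces q4 = 1.
Unit clause (q5) forces q5 = 1.
Unit clause (q1') forces q1 = 0.
Now (q1) is unsatisfied and unit — conflict.
So every satisfying assignment has q6 = True.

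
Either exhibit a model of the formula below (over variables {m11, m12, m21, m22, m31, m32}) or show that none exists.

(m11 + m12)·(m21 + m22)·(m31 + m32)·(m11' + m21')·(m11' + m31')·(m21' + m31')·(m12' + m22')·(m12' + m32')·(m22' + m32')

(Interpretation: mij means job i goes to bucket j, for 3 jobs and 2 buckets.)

Try m11 = 1.
(m21') alone gives m21 = 0.
(m22) alone gives m22 = 1.
(m31') alone gives m31 = 0.
(m32) alone gives m32 = 1.
Now (m32') is unsatisfied and unit — conflict.
Backtrack on m11: now try m11 = 0.
(m12) alone gives m12 = 1.
(m22') alone gives m22 = 0.
(m21) alone gives m21 = 1.
(m31') alone gives m31 = 0.
(m32) alone gives m32 = 1.
Now (m32') is unsatisfied and unit — conflict.
Neither m11 = 1 nor m11 = 0 works.

UNSATISFIABLE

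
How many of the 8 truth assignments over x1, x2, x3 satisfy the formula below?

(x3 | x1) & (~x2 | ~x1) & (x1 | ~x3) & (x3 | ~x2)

2

There are 2^3 = 8 truth assignments over (x1, x2, x3).
Split on x3. With x3 = 1, the clauses containing x3 are satisfied and ~x3 drops from the rest; 1 of the 2^2 = 4 assignments to the other variables satisfy what remains.
With x3 = 0, by the same count on the reduced clause set, 1 assignment works.
Total: 1 + 1 = 2.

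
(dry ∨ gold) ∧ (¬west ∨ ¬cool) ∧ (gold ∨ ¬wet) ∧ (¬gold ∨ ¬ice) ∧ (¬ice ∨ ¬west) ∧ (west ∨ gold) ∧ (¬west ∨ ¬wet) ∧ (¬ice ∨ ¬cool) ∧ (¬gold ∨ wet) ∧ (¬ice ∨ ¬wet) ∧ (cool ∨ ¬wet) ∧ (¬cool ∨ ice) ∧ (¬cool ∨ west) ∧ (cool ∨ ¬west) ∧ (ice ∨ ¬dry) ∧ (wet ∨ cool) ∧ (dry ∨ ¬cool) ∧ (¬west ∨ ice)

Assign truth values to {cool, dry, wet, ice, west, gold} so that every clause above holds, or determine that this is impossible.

UNSATISFIABLE

Case dry = True:
From the singleton clause (ice), ice = True.
From the singleton clause (¬gold), gold = False.
From the singleton clause (¬wet), wet = False.
From the singleton clause (¬west), west = False.
That conflicts with the unit clause (west).
Backtrack on dry: now try dry = False.
From the singleton clause (gold), gold = True.
From the singleton clause (¬ice), ice = False.
From the singleton clause (wet), wet = True.
From the singleton clause (¬west), west = False.
From the singleton clause (cool), cool = True.
That conflicts with the unit clause (¬cool).
Neither dry = True nor dry = False works.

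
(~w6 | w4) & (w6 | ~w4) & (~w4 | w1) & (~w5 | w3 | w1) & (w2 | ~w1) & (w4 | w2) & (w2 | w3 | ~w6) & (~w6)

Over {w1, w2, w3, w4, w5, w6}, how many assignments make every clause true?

There are 2^6 = 64 truth assignments over (w1, w2, w3, w4, w5, w6).
Split on w1. With w1 = 1, the clauses containing w1 are satisfied and ~w1 drops from the rest; 4 of the 2^5 = 32 assignments to the other variables satisfy what remains.
With w1 = 0, by the same count on the reduced clause set, 3 assignments work.
(One model: w1=F, w2=T, w3=F, w4=F, w5=F, w6=F.)
Total: 4 + 3 = 7.

7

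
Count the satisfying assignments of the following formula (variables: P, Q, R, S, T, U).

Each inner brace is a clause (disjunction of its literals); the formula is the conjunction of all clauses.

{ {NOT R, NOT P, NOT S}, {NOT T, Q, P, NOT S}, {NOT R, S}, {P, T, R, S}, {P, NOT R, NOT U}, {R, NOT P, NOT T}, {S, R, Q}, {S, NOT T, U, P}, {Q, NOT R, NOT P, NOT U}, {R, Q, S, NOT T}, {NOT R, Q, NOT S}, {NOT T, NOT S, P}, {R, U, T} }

There are 2^6 = 64 truth assignments over (P, Q, R, S, T, U).
Split on S. With S = true, the clauses containing S are satisfied and NOT S drops from the rest; 5 of the 2^5 = 32 assignments to the other variables satisfy what remains.
With S = false, by the same count on the reduced clause set, 2 assignments work.
(One model: P=F, Q=F, R=F, S=T, T=F, U=T.)
Total: 5 + 2 = 7.

7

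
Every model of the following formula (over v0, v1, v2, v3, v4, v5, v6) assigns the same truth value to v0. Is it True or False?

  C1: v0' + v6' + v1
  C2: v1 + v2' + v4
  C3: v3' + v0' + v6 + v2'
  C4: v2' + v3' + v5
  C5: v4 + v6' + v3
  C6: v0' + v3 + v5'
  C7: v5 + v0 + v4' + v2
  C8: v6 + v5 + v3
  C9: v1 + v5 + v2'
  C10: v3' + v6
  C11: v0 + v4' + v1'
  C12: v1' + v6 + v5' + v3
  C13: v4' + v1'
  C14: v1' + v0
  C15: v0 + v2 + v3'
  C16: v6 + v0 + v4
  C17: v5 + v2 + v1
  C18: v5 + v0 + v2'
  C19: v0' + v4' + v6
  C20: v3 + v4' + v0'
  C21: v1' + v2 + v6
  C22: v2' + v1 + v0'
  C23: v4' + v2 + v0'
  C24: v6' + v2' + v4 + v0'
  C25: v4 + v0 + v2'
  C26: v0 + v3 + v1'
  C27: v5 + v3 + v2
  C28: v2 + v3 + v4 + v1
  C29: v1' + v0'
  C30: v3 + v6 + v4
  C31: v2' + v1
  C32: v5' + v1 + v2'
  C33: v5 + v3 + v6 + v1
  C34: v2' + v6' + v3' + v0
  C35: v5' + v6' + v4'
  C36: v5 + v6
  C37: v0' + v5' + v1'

Suppose v0 = 1.
From the singleton clause (v1'), v1 = 0.
From the singleton clause (v6'), v6 = 0.
From the singleton clause (v3'), v3 = 0.
From the singleton clause (v5'), v5 = 0.
Now (v5) is unsatisfied and unit — conflict.
So every satisfying assignment has v0 = False.

False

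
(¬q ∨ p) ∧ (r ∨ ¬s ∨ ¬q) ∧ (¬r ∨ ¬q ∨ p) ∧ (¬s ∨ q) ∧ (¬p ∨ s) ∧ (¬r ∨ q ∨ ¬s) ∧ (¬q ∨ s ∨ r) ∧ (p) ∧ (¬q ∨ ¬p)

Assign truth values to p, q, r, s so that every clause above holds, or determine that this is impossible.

UNSATISFIABLE

(p) alone gives p = True.
(s) alone gives s = True.
(q) alone gives q = True.
But (¬q) is also a unit clause — contradiction.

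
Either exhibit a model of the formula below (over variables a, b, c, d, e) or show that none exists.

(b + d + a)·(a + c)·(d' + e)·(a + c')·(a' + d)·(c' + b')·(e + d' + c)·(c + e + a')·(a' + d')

UNSATISFIABLE

Suppose a = 1.
(d) alone gives d = 1.
Now (d') is unsatisfied and unit — conflict.
That branch fails; take a = 0 instead.
(c) alone gives c = 1.
Now (c') is unsatisfied and unit — conflict.
Both values of a lead to a conflict.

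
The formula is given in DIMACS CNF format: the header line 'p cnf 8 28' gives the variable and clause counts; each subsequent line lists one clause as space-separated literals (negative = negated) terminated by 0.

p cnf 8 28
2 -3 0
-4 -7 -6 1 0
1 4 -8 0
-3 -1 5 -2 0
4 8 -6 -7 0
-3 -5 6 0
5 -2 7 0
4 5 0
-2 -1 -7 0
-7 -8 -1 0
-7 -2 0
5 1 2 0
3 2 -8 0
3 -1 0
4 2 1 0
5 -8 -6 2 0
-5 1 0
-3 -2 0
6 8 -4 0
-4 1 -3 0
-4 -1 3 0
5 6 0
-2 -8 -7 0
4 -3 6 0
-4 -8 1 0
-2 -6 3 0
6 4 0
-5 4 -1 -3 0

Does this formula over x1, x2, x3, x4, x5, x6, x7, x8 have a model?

Unsatisfiable

Case x2 = True:
Unit clause (¬x7) forces x7 = False.
Unit clause (x5) forces x5 = True.
Unit clause (x1) forces x1 = True.
Unit clause (x3) forces x3 = True.
That conflicts with the unit clause (¬x3).
So x2 must be the other value — set x2 = False.
Unit clause (¬x3) forces x3 = False.
Unit clause (¬x8) forces x8 = False.
Unit clause (¬x1) forces x1 = False.
Unit clause (x5) forces x5 = True.
That conflicts with the unit clause (¬x5).
Either choice for x2 ends in contradiction.
No assignment satisfies every clause.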